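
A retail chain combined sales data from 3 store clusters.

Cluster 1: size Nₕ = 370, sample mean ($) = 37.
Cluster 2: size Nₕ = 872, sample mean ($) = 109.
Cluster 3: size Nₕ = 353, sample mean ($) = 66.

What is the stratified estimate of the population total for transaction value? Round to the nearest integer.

Estimate total by summing Nₕ·x̄ₕ over strata.
370·37 + 872·109 + 353·66 = 13690 + 95048 + 23298 = 132036.

132036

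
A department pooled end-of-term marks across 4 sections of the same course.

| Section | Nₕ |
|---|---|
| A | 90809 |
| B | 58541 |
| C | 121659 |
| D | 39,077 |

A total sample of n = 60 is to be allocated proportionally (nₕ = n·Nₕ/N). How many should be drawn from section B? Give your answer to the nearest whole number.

11

Share of section B = 58541/310086 = 0.18879.
Allocate 60 × 0.18879 = 11.327... → 11.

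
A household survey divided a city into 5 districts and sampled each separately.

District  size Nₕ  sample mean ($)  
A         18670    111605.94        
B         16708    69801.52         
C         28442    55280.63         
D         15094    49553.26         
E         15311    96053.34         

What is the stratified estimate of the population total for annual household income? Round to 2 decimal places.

7040847969.60

Estimate total by summing Nₕ·x̄ₕ over strata.
18670·111605.94 + 16708·69801.52 + 28442·55280.63 + 15094·49553.26 + 15311·96053.34 = 2083682899.8 + 1166243796.16 + 1572291678.46 + 747956906.44 + 1470672688.74 = 7040847969.60.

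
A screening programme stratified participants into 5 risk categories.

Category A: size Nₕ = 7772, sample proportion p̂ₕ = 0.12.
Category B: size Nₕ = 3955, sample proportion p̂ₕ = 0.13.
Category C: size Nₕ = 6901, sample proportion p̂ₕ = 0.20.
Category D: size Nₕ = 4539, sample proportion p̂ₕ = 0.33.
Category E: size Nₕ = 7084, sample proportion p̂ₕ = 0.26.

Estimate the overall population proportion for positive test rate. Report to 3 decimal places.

0.204

N = 7772 + 3955 + 6901 + 4539 + 7084 = 30251.
Overall proportion = Σ (Nₕ/N)·p̂ₕ.
Σ Nₕp̂ₕ = 932.64 + 514.15 + 1380.2 + 1497.87 + 1841.84 = 6166.7.
6166.7 / 30251 = 0.20385... → 0.204.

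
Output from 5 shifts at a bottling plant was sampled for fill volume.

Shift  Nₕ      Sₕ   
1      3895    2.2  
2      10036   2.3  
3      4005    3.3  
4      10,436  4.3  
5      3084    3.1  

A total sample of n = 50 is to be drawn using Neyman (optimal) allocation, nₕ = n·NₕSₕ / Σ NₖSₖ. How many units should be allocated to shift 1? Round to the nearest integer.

4

1: NₕSₕ = 3895·2.2 = 8569
2: NₕSₕ = 10036·2.3 = 23082.8
3: NₕSₕ = 4005·3.3 = 13216.5
4: NₕSₕ = 10436·4.3 = 44874.8
5: NₕSₕ = 3084·3.1 = 9560.4
Σ NₕSₕ = 99303.5.
n_1 = 50·8569/99303.5 = 4.315... → 4.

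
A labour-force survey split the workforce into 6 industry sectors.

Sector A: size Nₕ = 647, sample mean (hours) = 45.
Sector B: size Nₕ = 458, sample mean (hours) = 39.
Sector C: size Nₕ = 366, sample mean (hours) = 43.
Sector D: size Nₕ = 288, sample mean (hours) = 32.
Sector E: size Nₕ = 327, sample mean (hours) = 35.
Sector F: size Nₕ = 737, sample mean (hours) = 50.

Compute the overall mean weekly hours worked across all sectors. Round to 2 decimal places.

N = 647 + 458 + 366 + 288 + 327 + 737 = 2823.
Weight each subgroup mean by Nₕ/N and sum.
Σ Nₕx̄ₕ = 647·45 + 458·39 + 366·43 + 288·32 + 327·35 + 737·50 = 29115 + 17862 + 15738 + 9216 + 11445 + 36850 = 120226.
Divide by N: 120226 / 2823 = 42.5880... → 42.59.

42.59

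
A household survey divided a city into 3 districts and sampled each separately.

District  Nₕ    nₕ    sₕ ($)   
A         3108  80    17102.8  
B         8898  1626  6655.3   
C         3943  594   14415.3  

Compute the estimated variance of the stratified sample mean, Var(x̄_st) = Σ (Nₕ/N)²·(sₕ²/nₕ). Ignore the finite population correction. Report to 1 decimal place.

N = 15949; Wₕ = Nₕ/N.
district A: (3108/15949)²·17102.8²/80 = 138847.9754
district B: (8898/15949)²·6655.3²/1626 = 8478.7654
district C: (3943/15949)²·14415.3²/594 = 21381.9625
Sum = 168708.7033 → 168708.7.

168708.7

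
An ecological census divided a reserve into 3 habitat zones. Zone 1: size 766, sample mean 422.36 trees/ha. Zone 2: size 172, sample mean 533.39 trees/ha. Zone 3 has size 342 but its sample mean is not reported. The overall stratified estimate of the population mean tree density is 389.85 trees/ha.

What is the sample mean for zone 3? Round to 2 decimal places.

N = 766 + 172 + 342 = 1280.
Overall total = μ·N = 389.85·1280 = 499008.
Subtract the known strata: 766·422.36 + 172·533.39 = 415270.84.
Remaining total for zone 3: 499008 − 415270.84 = 83737.16.
Divide by its size: 83737.16 / 342 = 244.8455... → 244.85.

244.85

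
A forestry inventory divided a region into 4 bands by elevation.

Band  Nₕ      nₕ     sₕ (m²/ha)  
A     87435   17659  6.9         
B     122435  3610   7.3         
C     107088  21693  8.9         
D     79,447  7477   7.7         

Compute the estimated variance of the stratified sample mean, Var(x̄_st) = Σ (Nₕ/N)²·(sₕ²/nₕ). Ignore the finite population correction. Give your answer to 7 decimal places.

N = 396405; Wₕ = Nₕ/N.
band A: (87435/396405)²·6.9²/17659 = 0.0001311670
band B: (122435/396405)²·7.3²/3610 = 0.0014082230
band C: (107088/396405)²·8.9²/21693 = 0.0002664795
band D: (79447/396405)²·7.7²/7477 = 0.0003185157
Sum = 0.0021243852 → 0.0021244.

0.0021244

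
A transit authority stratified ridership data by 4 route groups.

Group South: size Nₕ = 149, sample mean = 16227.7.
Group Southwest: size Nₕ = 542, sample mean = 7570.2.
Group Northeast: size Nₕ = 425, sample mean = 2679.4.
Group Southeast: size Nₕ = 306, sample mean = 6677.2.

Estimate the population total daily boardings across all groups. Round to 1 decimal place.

Estimate total by summing Nₕ·x̄ₕ over strata.
149·16227.7 + 542·7570.2 + 425·2679.4 + 306·6677.2 = 2417927.3 + 4103048.4 + 1138745 + 2043223.2 = 9702943.9.

9702943.9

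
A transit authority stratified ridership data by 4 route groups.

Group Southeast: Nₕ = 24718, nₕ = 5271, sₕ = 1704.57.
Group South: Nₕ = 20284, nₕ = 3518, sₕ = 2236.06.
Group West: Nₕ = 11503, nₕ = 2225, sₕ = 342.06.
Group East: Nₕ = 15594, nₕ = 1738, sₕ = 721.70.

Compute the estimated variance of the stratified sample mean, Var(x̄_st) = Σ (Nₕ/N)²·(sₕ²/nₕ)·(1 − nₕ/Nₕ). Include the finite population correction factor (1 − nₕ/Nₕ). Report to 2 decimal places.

157.49

N = 72099; Wₕ = Nₕ/N.
group Southeast: (24718/72099)²·1704.57²/5271·(1 − 5271/24718) = 50.97346
group South: (20284/72099)²·2236.06²/3518·(1 − 3518/20284) = 92.98131
group West: (11503/72099)²·342.06²/2225·(1 − 2225/11503) = 1.07965
group East: (15594/72099)²·721.70²/1738·(1 − 1738/15594) = 12.45663
Sum = 157.49105 → 157.49.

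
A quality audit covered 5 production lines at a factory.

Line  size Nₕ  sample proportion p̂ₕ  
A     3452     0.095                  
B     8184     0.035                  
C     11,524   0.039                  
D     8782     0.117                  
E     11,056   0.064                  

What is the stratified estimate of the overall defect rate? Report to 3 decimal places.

0.065

Wₕ = Nₕ/N with N = 42998: 0.0803, 0.1903, 0.2680, 0.2042, 0.2571.
p̂_st = 0.0803·0.095 + 0.1903·0.035 + 0.2680·0.039 + 0.2042·0.117 + 0.2571·0.064 ≈ 0.06509... → 0.065.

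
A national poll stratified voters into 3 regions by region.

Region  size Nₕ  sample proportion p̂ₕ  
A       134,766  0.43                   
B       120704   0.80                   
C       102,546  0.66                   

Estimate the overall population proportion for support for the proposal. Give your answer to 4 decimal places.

N = 134766 + 120704 + 102546 = 358016.
Overall proportion = Σ (Nₕ/N)·p̂ₕ.
Σ Nₕp̂ₕ = 57949.38 + 96563.2 + 67680.36 = 222192.94.
222192.94 / 358016 = 0.620623... → 0.6206.

0.6206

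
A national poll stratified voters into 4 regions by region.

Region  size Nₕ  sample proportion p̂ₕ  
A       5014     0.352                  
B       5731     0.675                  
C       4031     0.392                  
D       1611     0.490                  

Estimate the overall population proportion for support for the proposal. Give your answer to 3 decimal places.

0.488

N = 5014 + 5731 + 4031 + 1611 = 16387.
Overall proportion = Σ (Nₕ/N)·p̂ₕ.
Σ Nₕp̂ₕ = 1764.928 + 3868.425 + 1580.152 + 789.39 = 8002.895.
8002.895 / 16387 = 0.48837... → 0.488.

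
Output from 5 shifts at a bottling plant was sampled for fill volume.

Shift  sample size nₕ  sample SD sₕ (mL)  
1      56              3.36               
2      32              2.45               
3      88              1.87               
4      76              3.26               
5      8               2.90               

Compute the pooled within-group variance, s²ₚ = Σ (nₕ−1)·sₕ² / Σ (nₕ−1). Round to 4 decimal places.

7.7144

1: (56−1)·3.36² = 55·11.2896 = 620.928
2: (32−1)·2.45² = 31·6.0025 = 186.0775
3: (88−1)·1.87² = 87·3.4969 = 304.2303
4: (76−1)·3.26² = 75·10.6276 = 797.07
5: (8−1)·2.90² = 7·8.41 = 58.87
Numerator = 1967.1758; denominator = Σ(nₕ−1) = 255.
s²ₚ = 1967.1758/255 = 7.714415... → 7.7144.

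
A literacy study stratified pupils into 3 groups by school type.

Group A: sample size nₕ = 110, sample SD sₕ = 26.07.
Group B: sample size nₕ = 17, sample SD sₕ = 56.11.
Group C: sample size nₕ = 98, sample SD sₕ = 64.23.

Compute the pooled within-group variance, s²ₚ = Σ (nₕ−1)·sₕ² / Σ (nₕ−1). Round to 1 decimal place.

Degrees of freedom: 109 + 16 + 97 = 222.
Σ(nₕ−1)sₕ² = 109·679.6449 + 16·3148.3321 + 97·4125.4929 = 524627.419.
s²ₚ = 524627.419 / 222 = 2363.187... → 2363.2.

2363.2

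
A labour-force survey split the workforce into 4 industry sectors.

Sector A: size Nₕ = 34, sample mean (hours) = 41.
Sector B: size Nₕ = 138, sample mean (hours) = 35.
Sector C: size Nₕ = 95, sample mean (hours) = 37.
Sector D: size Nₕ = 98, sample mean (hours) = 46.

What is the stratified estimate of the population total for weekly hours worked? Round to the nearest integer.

14247

Population total = Σ Nₕ·x̄ₕ (each stratum's size times its mean).
34·41 + 138·35 + 95·37 + 98·46 = 1394 + 4830 + 3515 + 4508 = 14247.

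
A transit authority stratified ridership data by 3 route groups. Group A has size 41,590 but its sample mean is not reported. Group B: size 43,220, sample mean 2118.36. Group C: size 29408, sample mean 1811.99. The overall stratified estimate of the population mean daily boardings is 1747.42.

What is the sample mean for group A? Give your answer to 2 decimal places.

1316.29

Σ Nₕx̄ₕ = N·μ, so 41590·x̄_A = 114218·1747.42 − (43220·2118.36 + 29408·1811.99).
= 199586817.56 − 144842521.12 = 54744296.44.
x̄_A = 54744296.44 / 41590 = 1316.2851... → 1316.29.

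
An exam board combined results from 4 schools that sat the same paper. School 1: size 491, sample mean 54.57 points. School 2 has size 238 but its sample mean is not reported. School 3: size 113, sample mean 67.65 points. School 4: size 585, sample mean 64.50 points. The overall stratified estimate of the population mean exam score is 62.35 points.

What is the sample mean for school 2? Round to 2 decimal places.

70.60

Σ Nₕx̄ₕ = N·μ, so 238·x̄_2 = 1427·62.35 − (491·54.57 + 113·67.65 + 585·64.50).
= 88973.45 − 72170.82 = 16802.63.
x̄_2 = 16802.63 / 238 = 70.5993... → 70.60.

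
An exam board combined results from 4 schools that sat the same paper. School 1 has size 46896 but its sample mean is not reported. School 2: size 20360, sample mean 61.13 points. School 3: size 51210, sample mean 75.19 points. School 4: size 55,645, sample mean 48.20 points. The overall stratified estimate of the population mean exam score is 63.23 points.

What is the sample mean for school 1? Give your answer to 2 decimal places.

68.92

N = 46896 + 20360 + 51210 + 55645 = 174111.
Overall total = μ·N = 63.23·174111 = 11009038.53.
Subtract the known strata: 20360·61.13 + 51210·75.19 + 55645·48.20 = 7777175.7.
Remaining total for school 1: 11009038.53 − 7777175.7 = 3231862.83.
Divide by its size: 3231862.83 / 46896 = 68.9155... → 68.92.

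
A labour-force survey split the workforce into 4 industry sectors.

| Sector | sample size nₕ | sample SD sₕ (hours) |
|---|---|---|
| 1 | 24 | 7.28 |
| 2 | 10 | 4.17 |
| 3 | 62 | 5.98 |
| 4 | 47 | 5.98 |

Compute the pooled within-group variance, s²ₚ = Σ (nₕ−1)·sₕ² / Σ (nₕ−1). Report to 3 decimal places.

37.423

Degrees of freedom: 23 + 9 + 61 + 46 = 139.
Σ(nₕ−1)sₕ² = 23·52.9984 + 9·17.3889 + 61·35.7604 + 46·35.7604 = 5201.8261.
s²ₚ = 5201.8261 / 139 = 37.42321... → 37.423.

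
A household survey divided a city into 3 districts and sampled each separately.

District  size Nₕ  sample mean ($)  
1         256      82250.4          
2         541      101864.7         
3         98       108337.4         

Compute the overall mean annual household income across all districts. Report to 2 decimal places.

N = 256 + 541 + 98 = 895.
Overall mean = Σ (Nₕ/N)·x̄ₕ — weight by population share, not a simple average.
Σ Nₕx̄ₕ = 256·82250.4 + 541·101864.7 + 98·108337.4 = 21056102.4 + 55108802.7 + 10617065.2 = 86781970.3.
Divide by N: 86781970.3 / 895 = 96963.0953... → 96963.10.

96963.10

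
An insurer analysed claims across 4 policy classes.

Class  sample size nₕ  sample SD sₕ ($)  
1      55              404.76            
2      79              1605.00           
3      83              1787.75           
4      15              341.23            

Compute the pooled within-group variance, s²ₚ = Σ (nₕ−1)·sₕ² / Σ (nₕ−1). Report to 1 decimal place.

2076680.0

Degrees of freedom: 54 + 78 + 82 + 14 = 228.
Σ(nₕ−1)sₕ² = 54·163830.6576 + 78·2576025 + 82·3196050.0625 + 14·116437.9129 = 473483041.416.
s²ₚ = 473483041.416 / 228 = 2076680.006... → 2076680.0.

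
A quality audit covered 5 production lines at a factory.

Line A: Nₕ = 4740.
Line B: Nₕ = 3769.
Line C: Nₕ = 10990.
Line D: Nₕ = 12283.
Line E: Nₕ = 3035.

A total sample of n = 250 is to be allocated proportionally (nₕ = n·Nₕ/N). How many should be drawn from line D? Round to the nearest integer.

88

Share of line D = 12283/34817 = 0.35279.
Allocate 250 × 0.35279 = 88.197... → 88.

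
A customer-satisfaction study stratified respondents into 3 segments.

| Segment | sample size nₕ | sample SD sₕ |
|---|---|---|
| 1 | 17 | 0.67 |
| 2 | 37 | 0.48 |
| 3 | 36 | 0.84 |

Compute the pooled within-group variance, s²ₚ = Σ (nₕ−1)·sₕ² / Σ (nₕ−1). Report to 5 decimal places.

0.46176

1: (17−1)·0.67² = 16·0.4489 = 7.1824
2: (37−1)·0.48² = 36·0.2304 = 8.2944
3: (36−1)·0.84² = 35·0.7056 = 24.696
Numerator = 40.1728; denominator = Σ(nₕ−1) = 87.
s²ₚ = 40.1728/87 = 0.4617563... → 0.46176.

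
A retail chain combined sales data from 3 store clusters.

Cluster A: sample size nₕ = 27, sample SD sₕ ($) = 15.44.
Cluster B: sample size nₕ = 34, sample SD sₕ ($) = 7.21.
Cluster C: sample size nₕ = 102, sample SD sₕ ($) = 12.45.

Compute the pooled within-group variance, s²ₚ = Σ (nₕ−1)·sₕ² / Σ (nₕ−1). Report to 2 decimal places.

147.31

A: (27−1)·15.44² = 26·238.3936 = 6198.2336
B: (34−1)·7.21² = 33·51.9841 = 1715.4753
C: (102−1)·12.45² = 101·155.0025 = 15655.2525
Numerator = 23568.9614; denominator = Σ(nₕ−1) = 160.
s²ₚ = 23568.9614/160 = 147.3060... → 147.31.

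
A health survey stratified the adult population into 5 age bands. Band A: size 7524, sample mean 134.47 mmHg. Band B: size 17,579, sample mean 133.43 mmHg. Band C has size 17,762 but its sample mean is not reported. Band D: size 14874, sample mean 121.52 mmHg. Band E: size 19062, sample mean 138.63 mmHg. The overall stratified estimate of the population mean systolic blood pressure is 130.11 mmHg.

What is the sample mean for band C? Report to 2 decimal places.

Σ Nₕx̄ₕ = N·μ, so 17762·x̄_C = 76801·130.11 − (7524·134.47 + 17579·133.43 + 14874·121.52 + 19062·138.63).
= 9992578.11 − 7807371.79 = 2185206.32.
x̄_C = 2185206.32 / 17762 = 123.0270... → 123.03.

123.03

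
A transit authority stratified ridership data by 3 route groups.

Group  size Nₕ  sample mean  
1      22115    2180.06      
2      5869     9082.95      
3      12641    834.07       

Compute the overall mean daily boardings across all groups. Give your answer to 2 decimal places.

N = 40625; weights Wₕ = Nₕ/N = (0.5444, 0.1445, 0.3112).
x̄_st = Σ Wₕ·x̄ₕ = 0.5444·2180.06 + 0.1445·9082.95 + 0.3112·834.07 ≈ 2758.4822...
→ 2758.48.

2758.48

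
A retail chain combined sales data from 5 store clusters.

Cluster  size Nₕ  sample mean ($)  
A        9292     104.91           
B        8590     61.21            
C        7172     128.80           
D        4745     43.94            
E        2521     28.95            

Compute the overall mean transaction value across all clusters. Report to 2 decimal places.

x̄_st = (Σ Nₕx̄ₕ) / (Σ Nₕ) = (9292·104.91 + 8590·61.21 + 7172·128.80 + 4745·43.94 + 2521·28.95) / 32320
= 2705849.47 / 32320 = 83.7206... → 83.72.

83.72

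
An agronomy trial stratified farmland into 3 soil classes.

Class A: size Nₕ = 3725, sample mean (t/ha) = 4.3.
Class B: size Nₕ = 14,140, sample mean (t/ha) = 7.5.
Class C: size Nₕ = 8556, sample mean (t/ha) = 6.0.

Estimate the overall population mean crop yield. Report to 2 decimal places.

N = 26421; weights Wₕ = Nₕ/N = (0.1410, 0.5352, 0.3238).
x̄_st = Σ Wₕ·x̄ₕ = 0.1410·4.3 + 0.5352·7.5 + 0.3238·6.0 ≈ 6.5631...
→ 6.56.

6.56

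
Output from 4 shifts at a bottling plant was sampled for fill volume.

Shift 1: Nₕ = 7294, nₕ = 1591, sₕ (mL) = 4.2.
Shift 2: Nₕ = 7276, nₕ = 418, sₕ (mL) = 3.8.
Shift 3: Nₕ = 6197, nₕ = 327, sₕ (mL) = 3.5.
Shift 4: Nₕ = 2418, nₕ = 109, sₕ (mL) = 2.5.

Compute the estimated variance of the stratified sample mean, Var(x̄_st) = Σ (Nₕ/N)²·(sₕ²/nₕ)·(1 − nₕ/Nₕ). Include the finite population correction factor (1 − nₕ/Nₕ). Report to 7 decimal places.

N = 23185. Term for each stratum: Wₕ²sₕ²/nₕ·(1−nₕ/Nₕ).
Var(x̄_st) = 0.0008579922 + 0.0032067631 + 0.0025350920 + 0.0005955518 = 0.0071953992 → 0.0071954.

0.0071954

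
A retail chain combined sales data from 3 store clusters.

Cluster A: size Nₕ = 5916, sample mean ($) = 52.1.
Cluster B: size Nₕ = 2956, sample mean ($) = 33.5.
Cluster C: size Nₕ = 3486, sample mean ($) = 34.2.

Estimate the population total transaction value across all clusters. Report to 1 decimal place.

A: 5916·52.1 = 308223.6
B: 2956·33.5 = 99026
C: 3486·34.2 = 119221.2
τ̂ = Σ Nₕx̄ₕ = 526470.8.

526470.8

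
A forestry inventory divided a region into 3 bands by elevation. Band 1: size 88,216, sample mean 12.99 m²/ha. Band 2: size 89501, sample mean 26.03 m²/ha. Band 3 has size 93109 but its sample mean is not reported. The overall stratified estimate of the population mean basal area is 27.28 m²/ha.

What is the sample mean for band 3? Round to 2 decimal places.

42.02

Σ Nₕx̄ₕ = N·μ, so 93109·x̄_3 = 270826·27.28 − (88216·12.99 + 89501·26.03).
= 7388133.28 − 3475636.87 = 3912496.41.
x̄_3 = 3912496.41 / 93109 = 42.0206... → 42.02.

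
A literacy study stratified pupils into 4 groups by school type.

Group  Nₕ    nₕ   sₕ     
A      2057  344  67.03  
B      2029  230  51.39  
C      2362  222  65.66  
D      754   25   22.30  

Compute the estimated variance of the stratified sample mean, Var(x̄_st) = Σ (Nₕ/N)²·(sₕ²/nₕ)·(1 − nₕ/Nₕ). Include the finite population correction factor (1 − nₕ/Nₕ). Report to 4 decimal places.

3.7986

N = 7202; Wₕ = Nₕ/N.
group A: (2057/7202)²·67.03²/344·(1 − 344/2057) = 0.8872897
group B: (2029/7202)²·51.39²/230·(1 − 230/2029) = 0.8080465
group C: (2362/7202)²·65.66²/222·(1 − 222/2362) = 1.8925014
group D: (754/7202)²·22.30²/25·(1 − 25/754) = 0.2107960
Sum = 3.7986336 → 3.7986.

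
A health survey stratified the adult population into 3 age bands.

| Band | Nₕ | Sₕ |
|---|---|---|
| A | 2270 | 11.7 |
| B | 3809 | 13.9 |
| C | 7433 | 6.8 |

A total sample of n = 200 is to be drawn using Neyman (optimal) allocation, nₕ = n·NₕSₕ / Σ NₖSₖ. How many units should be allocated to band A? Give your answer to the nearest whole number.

Σ NₕSₕ = 2270·11.7 + 3809·13.9 + 7433·6.8 = 130048.5.
Share for A: 26559/130048.5 = 0.20422.
n_A = 200 × 0.20422 = 40.845... → 41.

41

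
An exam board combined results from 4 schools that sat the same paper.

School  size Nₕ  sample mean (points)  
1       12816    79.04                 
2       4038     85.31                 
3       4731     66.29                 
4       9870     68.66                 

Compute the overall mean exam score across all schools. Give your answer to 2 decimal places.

N = 12816 + 4038 + 4731 + 9870 = 31455.
Weight each subgroup mean by Nₕ/N and sum.
Σ Nₕx̄ₕ = 12816·79.04 + 4038·85.31 + 4731·66.29 + 9870·68.66 = 1012976.64 + 344481.78 + 313617.99 + 677674.2 = 2348750.61.
Divide by N: 2348750.61 / 31455 = 74.6702... → 74.67.

74.67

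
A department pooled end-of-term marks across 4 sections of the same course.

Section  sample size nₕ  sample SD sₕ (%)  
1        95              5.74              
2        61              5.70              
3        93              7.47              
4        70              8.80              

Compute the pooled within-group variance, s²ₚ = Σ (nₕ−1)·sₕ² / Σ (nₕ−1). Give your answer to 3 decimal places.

1: (95−1)·5.74² = 94·32.9476 = 3097.0744
2: (61−1)·5.70² = 60·32.49 = 1949.4
3: (93−1)·7.47² = 92·55.8009 = 5133.6828
4: (70−1)·8.80² = 69·77.44 = 5343.36
Numerator = 15523.5172; denominator = Σ(nₕ−1) = 315.
s²ₚ = 15523.5172/315 = 49.28101... → 49.281.

49.281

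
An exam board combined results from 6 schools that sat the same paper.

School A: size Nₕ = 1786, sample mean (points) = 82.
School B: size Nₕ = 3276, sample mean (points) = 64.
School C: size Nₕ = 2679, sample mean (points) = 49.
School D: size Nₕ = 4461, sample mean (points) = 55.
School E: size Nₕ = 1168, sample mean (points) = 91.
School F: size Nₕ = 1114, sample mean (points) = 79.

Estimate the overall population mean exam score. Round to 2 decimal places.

N = 1786 + 3276 + 2679 + 4461 + 1168 + 1114 = 14484.
Overall mean = Σ (Nₕ/N)·x̄ₕ — weight by population share, not a simple average.
Σ Nₕx̄ₕ = 1786·82 + 3276·64 + 2679·49 + 4461·55 + 1168·91 + 1114·79 = 146452 + 209664 + 131271 + 245355 + 106288 + 88006 = 927036.
Divide by N: 927036 / 14484 = 64.0041... → 64.00.

64.00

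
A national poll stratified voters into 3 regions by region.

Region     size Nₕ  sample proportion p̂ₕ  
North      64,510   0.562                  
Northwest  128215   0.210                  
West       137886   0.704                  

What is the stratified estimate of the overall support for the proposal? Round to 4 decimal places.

0.4847

Wₕ = Nₕ/N with N = 330611: 0.1951, 0.3878, 0.4171.
p̂_st = 0.1951·0.562 + 0.3878·0.210 + 0.4171·0.704 ≈ 0.484713... → 0.4847.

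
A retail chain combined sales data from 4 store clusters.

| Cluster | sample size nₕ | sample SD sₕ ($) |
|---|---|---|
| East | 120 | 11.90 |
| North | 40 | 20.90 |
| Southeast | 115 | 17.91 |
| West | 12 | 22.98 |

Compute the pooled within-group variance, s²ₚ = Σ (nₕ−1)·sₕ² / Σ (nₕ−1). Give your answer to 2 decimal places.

Degrees of freedom: 119 + 39 + 114 + 11 = 283.
Σ(nₕ−1)sₕ² = 119·141.61 + 39·436.81 + 114·320.7681 + 11·528.0804 = 76263.6278.
s²ₚ = 76263.6278 / 283 = 269.4828... → 269.48.

269.48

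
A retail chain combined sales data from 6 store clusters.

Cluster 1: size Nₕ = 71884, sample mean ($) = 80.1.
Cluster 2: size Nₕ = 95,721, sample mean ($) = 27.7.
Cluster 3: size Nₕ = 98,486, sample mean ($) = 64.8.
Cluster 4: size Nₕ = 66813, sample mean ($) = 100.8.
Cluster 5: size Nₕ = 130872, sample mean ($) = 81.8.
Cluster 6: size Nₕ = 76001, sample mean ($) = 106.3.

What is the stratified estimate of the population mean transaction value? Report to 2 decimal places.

N = 71884 + 95721 + 98486 + 66813 + 130872 + 76001 = 539777.
Overall mean = Σ (Nₕ/N)·x̄ₕ — weight by population share, not a simple average.
Σ Nₕx̄ₕ = 71884·80.1 + 95721·27.7 + 98486·64.8 + 66813·100.8 + 130872·81.8 + 76001·106.3 = 5757908.4 + 2651471.7 + 6381892.8 + 6734750.4 + 10705329.6 + 8078906.3 = 40310259.2.
Divide by N: 40310259.2 / 539777 = 74.6795... → 74.68.

74.68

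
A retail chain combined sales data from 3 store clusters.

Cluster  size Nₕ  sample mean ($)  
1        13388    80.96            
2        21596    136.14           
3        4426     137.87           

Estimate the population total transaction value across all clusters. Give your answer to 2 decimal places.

4634184.54

1: 13388·80.96 = 1083892.48
2: 21596·136.14 = 2940079.44
3: 4426·137.87 = 610212.62
τ̂ = Σ Nₕx̄ₕ = 4634184.54.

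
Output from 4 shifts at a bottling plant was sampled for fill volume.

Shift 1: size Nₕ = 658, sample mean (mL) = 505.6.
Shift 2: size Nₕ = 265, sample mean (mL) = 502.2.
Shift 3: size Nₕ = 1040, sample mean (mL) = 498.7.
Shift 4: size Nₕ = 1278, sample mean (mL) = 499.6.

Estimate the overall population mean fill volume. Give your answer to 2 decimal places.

500.74

x̄_st = (Σ Nₕx̄ₕ) / (Σ Nₕ) = (658·505.6 + 265·502.2 + 1040·498.7 + 1278·499.6) / 3241
= 1622904.6 / 3241 = 500.7419... → 500.74.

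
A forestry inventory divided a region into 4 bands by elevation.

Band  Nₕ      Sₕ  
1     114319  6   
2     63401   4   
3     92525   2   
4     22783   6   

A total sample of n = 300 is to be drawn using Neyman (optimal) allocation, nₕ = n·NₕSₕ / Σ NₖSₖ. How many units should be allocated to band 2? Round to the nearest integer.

60

1: NₕSₕ = 114319·6 = 685914
2: NₕSₕ = 63401·4 = 253604
3: NₕSₕ = 92525·2 = 185050
4: NₕSₕ = 22783·6 = 136698
Σ NₕSₕ = 1261266.
n_2 = 300·253604/1261266 = 60.321... → 60.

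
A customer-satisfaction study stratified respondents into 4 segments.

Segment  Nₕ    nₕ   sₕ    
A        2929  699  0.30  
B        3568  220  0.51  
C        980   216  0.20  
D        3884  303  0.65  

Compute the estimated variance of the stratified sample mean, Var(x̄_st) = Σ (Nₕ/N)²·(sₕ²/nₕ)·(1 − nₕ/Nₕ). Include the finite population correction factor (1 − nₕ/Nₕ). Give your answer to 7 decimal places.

0.0002673

N = 11361; Wₕ = Nₕ/N.
segment A: (2929/11361)²·0.30²/699·(1 − 699/2929) = 0.0000065156
segment B: (3568/11361)²·0.51²/220·(1 − 220/3568) = 0.0001094195
segment C: (980/11361)²·0.20²/216·(1 − 216/980) = 0.0000010742
segment D: (3884/11361)²·0.65²/303·(1 − 303/3884) = 0.0001502569
Sum = 0.0002672663 → 0.0002673.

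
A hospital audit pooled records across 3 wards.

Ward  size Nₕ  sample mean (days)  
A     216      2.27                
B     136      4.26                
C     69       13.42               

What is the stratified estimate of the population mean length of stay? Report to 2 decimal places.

4.74

N = 216 + 136 + 69 = 421.
The stratified mean weights each stratum mean by its population share Nₕ/N.
Σ Nₕx̄ₕ = 216·2.27 + 136·4.26 + 69·13.42 = 490.32 + 579.36 + 925.98 = 1995.66.
Divide by N: 1995.66 / 421 = 4.7403... → 4.74.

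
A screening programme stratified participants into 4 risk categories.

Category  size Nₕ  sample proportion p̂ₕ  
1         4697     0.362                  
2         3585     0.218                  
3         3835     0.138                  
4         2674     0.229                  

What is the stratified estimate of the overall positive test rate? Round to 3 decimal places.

0.245

N = 4697 + 3585 + 3835 + 2674 = 14791.
Overall proportion = Σ (Nₕ/N)·p̂ₕ.
Σ Nₕp̂ₕ = 1700.314 + 781.53 + 529.23 + 612.346 = 3623.42.
3623.42 / 14791 = 0.24497... → 0.245.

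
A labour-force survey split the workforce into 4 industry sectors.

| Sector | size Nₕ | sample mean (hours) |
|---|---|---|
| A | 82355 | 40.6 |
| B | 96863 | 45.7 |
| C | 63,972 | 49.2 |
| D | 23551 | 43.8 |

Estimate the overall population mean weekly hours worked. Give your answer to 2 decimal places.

44.80

N = 82355 + 96863 + 63972 + 23551 = 266741.
The stratified mean weights each stratum mean by its population share Nₕ/N.
Σ Nₕx̄ₕ = 82355·40.6 + 96863·45.7 + 63972·49.2 + 23551·43.8 = 3343613 + 4426639.1 + 3147422.4 + 1031533.8 = 11949208.3.
Divide by N: 11949208.3 / 266741 = 44.7970... → 44.80.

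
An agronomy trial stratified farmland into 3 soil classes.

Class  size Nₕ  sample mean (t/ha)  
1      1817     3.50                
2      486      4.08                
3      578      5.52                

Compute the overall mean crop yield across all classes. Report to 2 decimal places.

x̄_st = (Σ Nₕx̄ₕ) / (Σ Nₕ) = (1817·3.50 + 486·4.08 + 578·5.52) / 2881
= 11532.94 / 2881 = 4.0031... → 4.00.

4.00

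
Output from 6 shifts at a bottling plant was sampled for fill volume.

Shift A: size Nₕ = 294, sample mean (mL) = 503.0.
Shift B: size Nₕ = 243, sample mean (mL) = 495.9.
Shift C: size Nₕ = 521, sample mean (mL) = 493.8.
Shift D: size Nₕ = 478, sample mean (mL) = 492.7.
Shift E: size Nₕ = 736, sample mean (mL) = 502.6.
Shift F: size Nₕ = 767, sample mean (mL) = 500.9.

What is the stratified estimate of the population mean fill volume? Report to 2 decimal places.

N = 294 + 243 + 521 + 478 + 736 + 767 = 3039.
Overall mean = Σ (Nₕ/N)·x̄ₕ — weight by population share, not a simple average.
Σ Nₕx̄ₕ = 294·503.0 + 243·495.9 + 521·493.8 + 478·492.7 + 736·502.6 + 767·500.9 = 147882 + 120503.7 + 257269.8 + 235510.6 + 369913.6 + 384190.3 = 1515270.
Divide by N: 1515270 / 3039 = 498.6081... → 498.61.

498.61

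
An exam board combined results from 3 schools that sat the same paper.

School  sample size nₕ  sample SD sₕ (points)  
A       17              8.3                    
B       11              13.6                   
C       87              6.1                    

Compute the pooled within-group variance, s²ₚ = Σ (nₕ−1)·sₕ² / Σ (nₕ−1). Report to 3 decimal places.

A: (17−1)·8.3² = 16·68.89 = 1102.24
B: (11−1)·13.6² = 10·184.96 = 1849.6
C: (87−1)·6.1² = 86·37.21 = 3200.06
Numerator = 6151.9; denominator = Σ(nₕ−1) = 112.
s²ₚ = 6151.9/112 = 54.92768... → 54.928.

54.928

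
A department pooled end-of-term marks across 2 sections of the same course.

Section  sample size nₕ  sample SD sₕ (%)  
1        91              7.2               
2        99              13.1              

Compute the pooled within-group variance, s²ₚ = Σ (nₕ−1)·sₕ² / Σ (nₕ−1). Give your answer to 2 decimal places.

114.27

1: (91−1)·7.2² = 90·51.84 = 4665.6
2: (99−1)·13.1² = 98·171.61 = 16817.78
Numerator = 21483.38; denominator = Σ(nₕ−1) = 188.
s²ₚ = 21483.38/188 = 114.2733... → 114.27.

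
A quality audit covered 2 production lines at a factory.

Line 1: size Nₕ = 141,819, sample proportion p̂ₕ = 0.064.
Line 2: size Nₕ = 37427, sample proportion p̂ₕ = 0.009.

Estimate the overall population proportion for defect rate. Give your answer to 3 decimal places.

0.053

Wₕ = Nₕ/N with N = 179246: 0.7912, 0.2088.
p̂_st = 0.7912·0.064 + 0.2088·0.009 ≈ 0.05252... → 0.053.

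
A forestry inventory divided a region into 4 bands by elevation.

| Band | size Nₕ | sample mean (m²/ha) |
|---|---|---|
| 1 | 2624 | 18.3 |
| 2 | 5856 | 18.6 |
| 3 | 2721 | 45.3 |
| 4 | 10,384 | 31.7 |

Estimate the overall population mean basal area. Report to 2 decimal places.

28.23

x̄_st = (Σ Nₕx̄ₕ) / (Σ Nₕ) = (2624·18.3 + 5856·18.6 + 2721·45.3 + 10384·31.7) / 21585
= 609374.9 / 21585 = 28.2314... → 28.23.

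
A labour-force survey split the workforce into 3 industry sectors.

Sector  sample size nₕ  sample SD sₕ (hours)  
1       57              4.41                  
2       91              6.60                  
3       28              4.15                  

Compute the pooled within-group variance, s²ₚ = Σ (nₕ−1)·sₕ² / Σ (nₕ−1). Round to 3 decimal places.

31.645

1: (57−1)·4.41² = 56·19.4481 = 1089.0936
2: (91−1)·6.60² = 90·43.56 = 3920.4
3: (28−1)·4.15² = 27·17.2225 = 465.0075
Numerator = 5474.5011; denominator = Σ(nₕ−1) = 173.
s²ₚ = 5474.5011/173 = 31.64452... → 31.645.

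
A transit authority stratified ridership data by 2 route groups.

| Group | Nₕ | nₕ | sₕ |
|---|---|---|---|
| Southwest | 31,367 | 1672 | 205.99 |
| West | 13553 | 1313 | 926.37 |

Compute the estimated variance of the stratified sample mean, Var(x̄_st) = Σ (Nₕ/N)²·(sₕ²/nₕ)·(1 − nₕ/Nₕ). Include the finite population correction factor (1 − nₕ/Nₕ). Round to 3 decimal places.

65.448

N = 44920. Term for each stratum: Wₕ²sₕ²/nₕ·(1−nₕ/Nₕ).
Var(x̄_st) = 11.714744 + 53.733063 = 65.447808 → 65.448.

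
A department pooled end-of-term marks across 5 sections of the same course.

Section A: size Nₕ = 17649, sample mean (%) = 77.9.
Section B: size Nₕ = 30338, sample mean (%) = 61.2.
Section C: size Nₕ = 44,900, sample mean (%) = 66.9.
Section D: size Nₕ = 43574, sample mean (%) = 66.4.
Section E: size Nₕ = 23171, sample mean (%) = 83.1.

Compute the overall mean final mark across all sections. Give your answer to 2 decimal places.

69.25

N = 159632; weights Wₕ = Nₕ/N = (0.1106, 0.1900, 0.2813, 0.2730, 0.1452).
x̄_st = Σ Wₕ·x̄ₕ = 0.1106·77.9 + 0.1900·61.2 + 0.2813·66.9 + 0.2730·66.4 + 0.1452·83.1 ≈ 69.2479...
→ 69.25.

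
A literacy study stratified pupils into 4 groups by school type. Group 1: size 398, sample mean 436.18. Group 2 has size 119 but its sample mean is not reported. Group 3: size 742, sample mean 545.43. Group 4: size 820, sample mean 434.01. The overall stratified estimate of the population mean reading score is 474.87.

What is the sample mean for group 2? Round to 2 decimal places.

445.86

N = 398 + 119 + 742 + 820 = 2079.
Overall total = μ·N = 474.87·2079 = 987254.73.
Subtract the known strata: 398·436.18 + 742·545.43 + 820·434.01 = 934196.9.
Remaining total for group 2: 987254.73 − 934196.9 = 53057.83.
Divide by its size: 53057.83 / 119 = 445.8641... → 445.86.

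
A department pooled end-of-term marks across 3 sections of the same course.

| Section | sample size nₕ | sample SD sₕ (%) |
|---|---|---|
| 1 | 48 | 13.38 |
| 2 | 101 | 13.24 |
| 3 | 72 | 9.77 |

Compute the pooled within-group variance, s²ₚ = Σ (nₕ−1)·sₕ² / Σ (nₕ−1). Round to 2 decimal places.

1: (48−1)·13.38² = 47·179.0244 = 8414.1468
2: (101−1)·13.24² = 100·175.2976 = 17529.76
3: (72−1)·9.77² = 71·95.4529 = 6777.1559
Numerator = 32721.0627; denominator = Σ(nₕ−1) = 218.
s²ₚ = 32721.0627/218 = 150.0966... → 150.10.

150.10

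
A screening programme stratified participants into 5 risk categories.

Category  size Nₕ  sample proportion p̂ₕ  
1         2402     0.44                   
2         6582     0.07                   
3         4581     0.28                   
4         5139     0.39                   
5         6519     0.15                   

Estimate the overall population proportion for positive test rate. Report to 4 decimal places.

0.2292

Wₕ = Nₕ/N with N = 25223: 0.0952, 0.2610, 0.1816, 0.2037, 0.2585.
p̂_st = 0.0952·0.44 + 0.2610·0.07 + 0.1816·0.28 + 0.2037·0.39 + 0.2585·0.15 ≈ 0.229249... → 0.2292.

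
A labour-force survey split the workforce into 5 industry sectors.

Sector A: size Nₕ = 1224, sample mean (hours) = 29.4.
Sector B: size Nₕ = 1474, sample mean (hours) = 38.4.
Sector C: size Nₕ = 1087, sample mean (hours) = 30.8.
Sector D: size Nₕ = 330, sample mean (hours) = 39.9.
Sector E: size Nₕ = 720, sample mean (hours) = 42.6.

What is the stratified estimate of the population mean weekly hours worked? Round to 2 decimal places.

x̄_st = (Σ Nₕx̄ₕ) / (Σ Nₕ) = (1224·29.4 + 1474·38.4 + 1087·30.8 + 330·39.9 + 720·42.6) / 4835
= 169905.8 / 4835 = 35.1408... → 35.14.

35.14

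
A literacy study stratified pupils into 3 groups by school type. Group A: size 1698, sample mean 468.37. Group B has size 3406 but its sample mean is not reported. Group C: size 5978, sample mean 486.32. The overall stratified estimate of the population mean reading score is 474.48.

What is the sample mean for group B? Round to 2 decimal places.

456.75

Σ Nₕx̄ₕ = N·μ, so 3406·x̄_B = 11082·474.48 − (1698·468.37 + 5978·486.32).
= 5258187.36 − 3702513.22 = 1555674.14.
x̄_B = 1555674.14 / 3406 = 456.7452... → 456.75.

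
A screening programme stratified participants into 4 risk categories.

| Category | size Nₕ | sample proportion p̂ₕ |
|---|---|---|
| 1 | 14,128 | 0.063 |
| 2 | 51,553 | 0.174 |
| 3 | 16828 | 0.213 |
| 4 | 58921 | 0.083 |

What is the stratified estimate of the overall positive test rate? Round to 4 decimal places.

0.1296

N = 14128 + 51553 + 16828 + 58921 = 141430.
Overall proportion = Σ (Nₕ/N)·p̂ₕ.
Σ Nₕp̂ₕ = 890.064 + 8970.222 + 3584.364 + 4890.443 = 18335.093.
18335.093 / 141430 = 0.129641... → 0.1296.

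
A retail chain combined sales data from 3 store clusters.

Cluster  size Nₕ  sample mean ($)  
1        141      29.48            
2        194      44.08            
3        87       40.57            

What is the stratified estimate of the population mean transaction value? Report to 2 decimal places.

N = 141 + 194 + 87 = 422.
Weight each subgroup mean by Nₕ/N and sum.
Σ Nₕx̄ₕ = 141·29.48 + 194·44.08 + 87·40.57 = 4156.68 + 8551.52 + 3529.59 = 16237.79.
Divide by N: 16237.79 / 422 = 38.4782... → 38.48.

38.48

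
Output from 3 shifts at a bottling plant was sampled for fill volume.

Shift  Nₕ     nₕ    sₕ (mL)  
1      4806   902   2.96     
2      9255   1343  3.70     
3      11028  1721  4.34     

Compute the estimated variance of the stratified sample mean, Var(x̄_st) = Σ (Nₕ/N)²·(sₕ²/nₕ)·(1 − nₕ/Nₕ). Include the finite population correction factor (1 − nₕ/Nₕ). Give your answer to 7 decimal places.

0.0032600

N = 25089; Wₕ = Nₕ/N.
shift 1: (4806/25089)²·2.96²/902·(1 − 902/4806) = 0.0002895368
shift 2: (9255/25089)²·3.70²/1343·(1 − 1343/9255) = 0.0011858327
shift 3: (11028/25089)²·4.34²/1721·(1 − 1721/11028) = 0.0017845896
Sum = 0.0032599591 → 0.0032600.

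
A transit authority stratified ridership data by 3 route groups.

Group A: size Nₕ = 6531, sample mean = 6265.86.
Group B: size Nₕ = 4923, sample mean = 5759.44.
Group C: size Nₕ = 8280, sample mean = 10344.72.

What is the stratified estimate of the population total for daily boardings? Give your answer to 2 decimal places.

Population total = Σ Nₕ·x̄ₕ (each stratum's size times its mean).
6531·6265.86 + 4923·5759.44 + 8280·10344.72 = 40922331.66 + 28353723.12 + 85654281.6 = 154930336.38.

154930336.38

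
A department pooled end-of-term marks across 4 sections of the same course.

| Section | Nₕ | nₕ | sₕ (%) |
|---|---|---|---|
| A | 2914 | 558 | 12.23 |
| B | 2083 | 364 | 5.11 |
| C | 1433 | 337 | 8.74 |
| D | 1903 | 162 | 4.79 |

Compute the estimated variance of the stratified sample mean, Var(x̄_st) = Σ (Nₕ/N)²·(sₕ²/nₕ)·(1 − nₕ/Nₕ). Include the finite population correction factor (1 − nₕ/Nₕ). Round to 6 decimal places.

0.042086

N = 8333; Wₕ = Nₕ/N.
section A: (2914/8333)²·12.23²/558·(1 − 558/2914) = 0.026502130
section B: (2083/8333)²·5.11²/364·(1 − 364/2083) = 0.003699157
section C: (1433/8333)²·8.74²/337·(1 − 337/1433) = 0.005126807
section D: (1903/8333)²·4.79²/162·(1 − 162/1903) = 0.006757574
Sum = 0.042085668 → 0.042086.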